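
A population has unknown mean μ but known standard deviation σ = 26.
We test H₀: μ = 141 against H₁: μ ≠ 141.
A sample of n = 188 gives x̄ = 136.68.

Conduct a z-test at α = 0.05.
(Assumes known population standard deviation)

Standard error: SE = σ/√n = 26/√188 = 1.8962
z-statistic: z = (x̄ - μ₀)/SE = (136.68 - 141)/1.8962 = -2.2782
Critical value: ±1.960
p-value = 0.0227
Decision: reject H₀

Answer: z = -2.2782, reject H₀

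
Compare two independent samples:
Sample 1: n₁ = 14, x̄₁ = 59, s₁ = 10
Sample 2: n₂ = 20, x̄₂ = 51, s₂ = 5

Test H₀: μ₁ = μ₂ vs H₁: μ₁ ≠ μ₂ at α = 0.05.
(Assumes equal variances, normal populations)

Pooled variance: s²_p = [13×10² + 19×5²]/(32) = 55.4688
s_p = 7.4477
SE = s_p×√(1/n₁ + 1/n₂) = 7.4477×√(1/14 + 1/20) = 2.5953
t = (x̄₁ - x̄₂)/SE = (59 - 51)/2.5953 = 3.0825
df = 32, t-critical = ±2.037
Decision: reject H₀

Answer: t = 3.0825, reject H₀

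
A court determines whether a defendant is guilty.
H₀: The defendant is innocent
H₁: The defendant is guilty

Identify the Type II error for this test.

Answer: Acquitting a guilty person

Derivation:
Type I error: rejecting H₀ when it is actually true (false positive).
Type II error: failing to reject H₀ when H₁ is actually true (false negative).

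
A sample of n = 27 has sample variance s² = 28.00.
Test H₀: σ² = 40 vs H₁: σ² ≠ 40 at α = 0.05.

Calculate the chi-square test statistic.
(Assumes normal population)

df = n - 1 = 26
χ² = (n-1)s²/σ₀² = 26×28.00/40 = 18.2000
Critical values: χ²_{0.975,26} = 13.844, χ²_{0.025,26} = 41.923
Rejection region: χ² < 13.844 or χ² > 41.923
Decision: fail to reject H₀

Answer: χ² = 18.2000, fail to reject H₀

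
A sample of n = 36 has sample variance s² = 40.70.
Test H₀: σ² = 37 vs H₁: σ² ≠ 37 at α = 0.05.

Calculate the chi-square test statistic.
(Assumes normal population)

df = n - 1 = 35
χ² = (n-1)s²/σ₀² = 35×40.70/37 = 38.5000
Critical values: χ²_{0.975,35} = 20.569, χ²_{0.025,35} = 53.203
Rejection region: χ² < 20.569 or χ² > 53.203
Decision: fail to reject H₀

Answer: χ² = 38.5000, fail to reject H₀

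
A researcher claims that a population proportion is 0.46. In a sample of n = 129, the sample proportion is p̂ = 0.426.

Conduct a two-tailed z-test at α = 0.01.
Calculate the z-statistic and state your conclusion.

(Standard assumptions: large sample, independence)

Answer: z = -0.7748, fail to reject H₀

Derivation:
H₀: p = 0.46, H₁: p ≠ 0.46
Standard error: SE = √(p₀(1-p₀)/n) = √(0.46×0.54/129) = 0.043881
z-statistic: z = (p̂ - p₀)/SE = (0.426 - 0.46)/0.043881 = -0.7748
Critical value: z_0.005 = ±2.576
p-value = 0.4385
Decision: fail to reject H₀ at α = 0.01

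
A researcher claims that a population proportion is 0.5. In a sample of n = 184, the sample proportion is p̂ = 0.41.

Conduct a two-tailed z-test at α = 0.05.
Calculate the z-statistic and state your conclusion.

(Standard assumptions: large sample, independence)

Answer: z = -2.4417, reject H₀

Derivation:
H₀: p = 0.5, H₁: p ≠ 0.5
Standard error: SE = √(p₀(1-p₀)/n) = √(0.5×0.5/184) = 0.036860
z-statistic: z = (p̂ - p₀)/SE = (0.41 - 0.5)/0.036860 = -2.4417
Critical value: z_0.025 = ±1.960
p-value = 0.0146
Decision: reject H₀ at α = 0.05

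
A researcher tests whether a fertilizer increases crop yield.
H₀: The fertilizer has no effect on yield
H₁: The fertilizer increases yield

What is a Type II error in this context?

Answer: Failing to recommend an effective fertilizer

Derivation:
A Type I error (probability α) occurs when we reject a true H₀.
A Type II error (probability β) occurs when we fail to reject a false H₀.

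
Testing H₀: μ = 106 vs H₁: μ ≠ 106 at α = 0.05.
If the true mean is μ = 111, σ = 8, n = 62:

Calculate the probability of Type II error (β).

SE = σ/√n = 8/√62 = 1.0160
Critical values: μ₀ ± z_0.025×SE = 106 ± 1.960×1.0160
Acceptance region: (104.0086, 107.9914)
Under H₁ (μ = 111): z_high = (107.9914 - 111)/1.0160 = -2.9612, z_low = (104.0086 - 111)/1.0160 = -6.8813
β = P(not reject | H₁) = Φ(-2.9612) - Φ(-6.8813) ≈ 0.0015

Answer: β ≈ 0.0015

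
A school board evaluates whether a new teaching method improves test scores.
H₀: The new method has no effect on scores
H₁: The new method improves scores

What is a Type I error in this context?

Answer: Concluding the new method improves scores when it actually doesn't

Derivation:
Type I error: rejecting H₀ when it is actually true (false positive).
Type II error: failing to reject H₀ when H₁ is actually true (false negative).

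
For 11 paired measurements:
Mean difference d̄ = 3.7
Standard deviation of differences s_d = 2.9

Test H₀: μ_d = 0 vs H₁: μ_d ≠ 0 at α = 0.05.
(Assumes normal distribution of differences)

Answer: t = 4.2315, reject H₀

Derivation:
df = n - 1 = 10
SE = s_d/√n = 2.9/√11 = 0.8744
t = d̄/SE = 3.7/0.8744 = 4.2315
Critical value: t_{0.025,10} = ±2.228
p-value ≈ 0.0017
Decision: reject H₀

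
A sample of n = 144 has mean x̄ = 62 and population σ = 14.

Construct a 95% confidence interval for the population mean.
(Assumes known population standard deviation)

Confidence level: 95%, α = 0.05
z_0.025 = 1.960
SE = σ/√n = 14/√144 = 1.1667
Margin of error = 1.960 × 1.1667 = 2.2867
CI: x̄ ± margin = 62 ± 2.2867
CI: (59.7133, 64.2867)

Answer: (59.7133, 64.2867)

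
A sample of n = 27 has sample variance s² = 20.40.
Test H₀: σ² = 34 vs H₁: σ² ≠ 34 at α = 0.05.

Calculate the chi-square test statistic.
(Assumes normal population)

df = n - 1 = 26
χ² = (n-1)s²/σ₀² = 26×20.40/34 = 15.6000
Critical values: χ²_{0.975,26} = 13.844, χ²_{0.025,26} = 41.923
Rejection region: χ² < 13.844 or χ² > 41.923
Decision: fail to reject H₀

Answer: χ² = 15.6000, fail to reject H₀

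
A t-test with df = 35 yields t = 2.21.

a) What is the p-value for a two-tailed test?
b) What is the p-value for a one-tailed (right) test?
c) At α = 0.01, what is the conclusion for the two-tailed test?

Answer: a) 0.0337, b) 0.0169, c) fail to reject H₀

Derivation:
Using t-distribution with df = 35:
a) Two-tailed: p = 2×P(T > 2.21) = 0.0337
b) One-tailed: p = P(T > 2.21) = 0.0169
c) 0.0337 ≥ 0.01, fail to reject H₀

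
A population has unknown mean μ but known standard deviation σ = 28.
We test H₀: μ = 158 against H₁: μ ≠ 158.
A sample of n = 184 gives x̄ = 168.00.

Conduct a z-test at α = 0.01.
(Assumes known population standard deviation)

Answer: z = 4.8445, reject H₀

Derivation:
Standard error: SE = σ/√n = 28/√184 = 2.0642
z-statistic: z = (x̄ - μ₀)/SE = (168.00 - 158)/2.0642 = 4.8445
Critical value: ±2.576
p-value < 0.0001
Decision: reject H₀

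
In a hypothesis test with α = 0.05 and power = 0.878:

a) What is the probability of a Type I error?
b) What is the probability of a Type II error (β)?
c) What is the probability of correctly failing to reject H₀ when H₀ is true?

a) Type I error probability = α = 0.05
b) Power = P(reject H₀ | H₁ true) = 1 - β = 0.878, so Type II error probability = β = 1 - Power = 0.122
c) P(fail to reject H₀ | H₀ true) = 1 - α = 0.95

Answer: a) 0.05, b) 0.122, c) 0.95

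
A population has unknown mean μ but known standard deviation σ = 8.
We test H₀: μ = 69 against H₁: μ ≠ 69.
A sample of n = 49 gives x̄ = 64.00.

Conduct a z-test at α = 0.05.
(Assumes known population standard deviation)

Answer: z = -4.3748, reject H₀

Derivation:
Standard error: SE = σ/√n = 8/√49 = 1.1429
z-statistic: z = (x̄ - μ₀)/SE = (64.00 - 69)/1.1429 = -4.3748
Critical value: ±1.960
p-value < 0.0001
Decision: reject H₀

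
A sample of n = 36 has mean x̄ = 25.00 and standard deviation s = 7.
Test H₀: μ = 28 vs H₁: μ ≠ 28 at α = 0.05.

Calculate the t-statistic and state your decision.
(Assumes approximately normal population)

df = n - 1 = 35
SE = s/√n = 7/√36 = 1.1667
t = (x̄ - μ₀)/SE = (25.00 - 28)/1.1667 = -2.5714
Critical value: t_{0.025,35} = ±2.030
p-value ≈ 0.0145
Decision: reject H₀

Answer: t = -2.5714, reject H₀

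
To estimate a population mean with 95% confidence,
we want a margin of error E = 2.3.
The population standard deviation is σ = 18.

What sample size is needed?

Answer: n = 236

Derivation:
z_0.025 = 1.960
n = (z×σ/E)² = (1.960×18/2.3)²
n = 235.2889
Round up: n = 236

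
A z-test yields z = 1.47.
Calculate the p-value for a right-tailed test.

For z = 1.47:
p = P(Z > 1.47) = 1 - Φ(1.47) = 0.0708

Answer: p-value ≈ 0.0708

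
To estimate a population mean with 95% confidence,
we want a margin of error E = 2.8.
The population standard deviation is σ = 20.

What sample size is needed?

Answer: n = 196

Derivation:
z_0.025 = 1.960
n = (z×σ/E)² = (1.960×20/2.8)²
n = 196.0000
Already a whole number: n = 196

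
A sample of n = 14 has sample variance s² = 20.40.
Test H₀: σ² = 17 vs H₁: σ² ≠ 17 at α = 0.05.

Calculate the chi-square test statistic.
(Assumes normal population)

df = n - 1 = 13
χ² = (n-1)s²/σ₀² = 13×20.40/17 = 15.6000
Critical values: χ²_{0.975,13} = 5.009, χ²_{0.025,13} = 24.736
Rejection region: χ² < 5.009 or χ² > 24.736
Decision: fail to reject H₀

Answer: χ² = 15.6000, fail to reject H₀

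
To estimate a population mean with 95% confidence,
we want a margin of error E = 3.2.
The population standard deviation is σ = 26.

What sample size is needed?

Answer: n = 254

Derivation:
z_0.025 = 1.960
n = (z×σ/E)² = (1.960×26/3.2)²
n = 253.6056
Round up: n = 254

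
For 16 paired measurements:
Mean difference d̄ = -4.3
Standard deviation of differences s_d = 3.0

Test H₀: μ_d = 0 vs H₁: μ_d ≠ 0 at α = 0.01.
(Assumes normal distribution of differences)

df = n - 1 = 15
SE = s_d/√n = 3.0/√16 = 0.7500
t = d̄/SE = -4.3/0.7500 = -5.7333
Critical value: t_{0.005,15} = ±2.947
p-value < 0.0001
Decision: reject H₀

Answer: t = -5.7333, reject H₀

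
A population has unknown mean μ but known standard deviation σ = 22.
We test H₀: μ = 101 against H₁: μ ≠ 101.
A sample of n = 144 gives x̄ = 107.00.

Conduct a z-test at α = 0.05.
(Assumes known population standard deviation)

Standard error: SE = σ/√n = 22/√144 = 1.8333
z-statistic: z = (x̄ - μ₀)/SE = (107.00 - 101)/1.8333 = 3.2728
Critical value: ±1.960
p-value = 0.0011
Decision: reject H₀

Answer: z = 3.2728, reject H₀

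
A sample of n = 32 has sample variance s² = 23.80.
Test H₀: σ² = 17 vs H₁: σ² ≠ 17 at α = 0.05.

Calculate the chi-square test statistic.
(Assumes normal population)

df = n - 1 = 31
χ² = (n-1)s²/σ₀² = 31×23.80/17 = 43.4000
Critical values: χ²_{0.975,31} = 17.539, χ²_{0.025,31} = 48.232
Rejection region: χ² < 17.539 or χ² > 48.232
Decision: fail to reject H₀

Answer: χ² = 43.4000, fail to reject H₀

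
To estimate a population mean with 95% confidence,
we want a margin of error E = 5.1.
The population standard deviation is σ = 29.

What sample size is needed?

Answer: n = 125

Derivation:
z_0.025 = 1.960
n = (z×σ/E)² = (1.960×29/5.1)²
n = 124.2132
Round up: n = 125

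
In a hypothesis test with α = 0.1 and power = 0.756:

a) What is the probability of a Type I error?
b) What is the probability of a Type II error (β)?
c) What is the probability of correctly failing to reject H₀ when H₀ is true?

Answer: a) 0.1, b) 0.244, c) 0.9

Derivation:
a) Type I error probability = α = 0.1
b) Power = P(reject H₀ | H₁ true) = 1 - β = 0.756, so Type II error probability = β = 1 - Power = 0.244
c) P(fail to reject H₀ | H₀ true) = 1 - α = 0.9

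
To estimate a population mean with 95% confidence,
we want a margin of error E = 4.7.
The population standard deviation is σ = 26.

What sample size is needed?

Answer: n = 118

Derivation:
z_0.025 = 1.960
n = (z×σ/E)² = (1.960×26/4.7)²
n = 117.5610
Round up: n = 118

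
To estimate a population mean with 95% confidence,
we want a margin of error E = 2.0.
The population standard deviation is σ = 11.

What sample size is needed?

Answer: n = 117

Derivation:
z_0.025 = 1.960
n = (z×σ/E)² = (1.960×11/2.0)²
n = 116.2084
Round up: n = 117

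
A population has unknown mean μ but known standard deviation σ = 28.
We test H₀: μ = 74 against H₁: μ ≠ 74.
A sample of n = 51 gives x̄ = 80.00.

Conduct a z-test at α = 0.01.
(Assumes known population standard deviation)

Standard error: SE = σ/√n = 28/√51 = 3.9208
z-statistic: z = (x̄ - μ₀)/SE = (80.00 - 74)/3.9208 = 1.5303
Critical value: ±2.576
p-value = 0.1259
Decision: fail to reject H₀

Answer: z = 1.5303, fail to reject H₀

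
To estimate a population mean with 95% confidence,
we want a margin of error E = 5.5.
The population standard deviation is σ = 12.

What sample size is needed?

z_0.025 = 1.960
n = (z×σ/E)² = (1.960×12/5.5)²
n = 18.2873
Round up: n = 19

Answer: n = 19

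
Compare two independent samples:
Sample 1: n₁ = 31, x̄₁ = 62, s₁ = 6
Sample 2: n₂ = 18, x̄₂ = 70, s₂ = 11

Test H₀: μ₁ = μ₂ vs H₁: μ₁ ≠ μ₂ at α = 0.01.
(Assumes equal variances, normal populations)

Answer: t = -3.3044, reject H₀

Derivation:
Pooled variance: s²_p = [30×6² + 17×11²]/(47) = 66.7447
s_p = 8.1697
SE = s_p×√(1/n₁ + 1/n₂) = 8.1697×√(1/31 + 1/18) = 2.4210
t = (x̄₁ - x̄₂)/SE = (62 - 70)/2.4210 = -3.3044
df = 47, t-critical = ±2.685
Decision: reject H₀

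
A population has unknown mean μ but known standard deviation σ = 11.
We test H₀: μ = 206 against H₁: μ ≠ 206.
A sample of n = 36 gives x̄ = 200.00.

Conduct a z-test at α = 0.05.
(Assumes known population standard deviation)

Standard error: SE = σ/√n = 11/√36 = 1.8333
z-statistic: z = (x̄ - μ₀)/SE = (200.00 - 206)/1.8333 = -3.2728
Critical value: ±1.960
p-value = 0.0011
Decision: reject H₀

Answer: z = -3.2728, reject H₀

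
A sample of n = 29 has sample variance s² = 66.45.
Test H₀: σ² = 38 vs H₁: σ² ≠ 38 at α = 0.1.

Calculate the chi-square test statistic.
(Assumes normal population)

df = n - 1 = 28
χ² = (n-1)s²/σ₀² = 28×66.45/38 = 48.9632
Critical values: χ²_{0.95,28} = 16.928, χ²_{0.05,28} = 41.337
Rejection region: χ² < 16.928 or χ² > 41.337
Decision: reject H₀

Answer: χ² = 48.9632, reject H₀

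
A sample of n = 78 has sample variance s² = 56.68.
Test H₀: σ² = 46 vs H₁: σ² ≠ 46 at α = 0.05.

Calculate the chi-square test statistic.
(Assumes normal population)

df = n - 1 = 77
χ² = (n-1)s²/σ₀² = 77×56.68/46 = 94.8774
Critical values: χ²_{0.975,77} = 54.623, χ²_{0.025,77} = 103.158
Rejection region: χ² < 54.623 or χ² > 103.158
Decision: fail to reject H₀

Answer: χ² = 94.8774, fail to reject H₀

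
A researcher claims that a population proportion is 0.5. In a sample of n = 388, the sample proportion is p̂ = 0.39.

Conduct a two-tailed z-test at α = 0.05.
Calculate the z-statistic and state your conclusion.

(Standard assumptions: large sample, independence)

H₀: p = 0.5, H₁: p ≠ 0.5
Standard error: SE = √(p₀(1-p₀)/n) = √(0.5×0.5/388) = 0.025384
z-statistic: z = (p̂ - p₀)/SE = (0.39 - 0.5)/0.025384 = -4.3334
Critical value: z_0.025 = ±1.960
p-value < 0.0001
Decision: reject H₀ at α = 0.05

Answer: z = -4.3334, reject H₀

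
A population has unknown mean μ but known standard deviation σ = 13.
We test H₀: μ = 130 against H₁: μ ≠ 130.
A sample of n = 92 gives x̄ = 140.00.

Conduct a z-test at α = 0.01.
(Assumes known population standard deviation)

Answer: z = 7.3784, reject H₀

Derivation:
Standard error: SE = σ/√n = 13/√92 = 1.3553
z-statistic: z = (x̄ - μ₀)/SE = (140.00 - 130)/1.3553 = 7.3784
Critical value: ±2.576
p-value < 0.0001
Decision: reject H₀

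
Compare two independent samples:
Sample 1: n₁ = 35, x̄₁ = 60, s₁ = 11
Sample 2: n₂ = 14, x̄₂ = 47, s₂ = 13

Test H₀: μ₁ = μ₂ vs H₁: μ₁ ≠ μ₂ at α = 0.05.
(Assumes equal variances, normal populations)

Pooled variance: s²_p = [34×11² + 13×13²]/(47) = 134.2766
s_p = 11.5878
SE = s_p×√(1/n₁ + 1/n₂) = 11.5878×√(1/35 + 1/14) = 3.6644
t = (x̄₁ - x̄₂)/SE = (60 - 47)/3.6644 = 3.5476
df = 47, t-critical = ±2.012
Decision: reject H₀

Answer: t = 3.5476, reject H₀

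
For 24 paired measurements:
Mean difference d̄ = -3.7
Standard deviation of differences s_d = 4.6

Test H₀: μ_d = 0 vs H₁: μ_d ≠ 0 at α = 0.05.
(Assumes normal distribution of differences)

Answer: t = -3.9404, reject H₀

Derivation:
df = n - 1 = 23
SE = s_d/√n = 4.6/√24 = 0.9390
t = d̄/SE = -3.7/0.9390 = -3.9404
Critical value: t_{0.025,23} = ±2.069
p-value ≈ 0.0007
Decision: reject H₀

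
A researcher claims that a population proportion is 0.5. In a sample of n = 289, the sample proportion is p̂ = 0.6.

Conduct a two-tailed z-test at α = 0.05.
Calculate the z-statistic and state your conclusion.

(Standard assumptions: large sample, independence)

H₀: p = 0.5, H₁: p ≠ 0.5
Standard error: SE = √(p₀(1-p₀)/n) = √(0.5×0.5/289) = 0.029412
z-statistic: z = (p̂ - p₀)/SE = (0.6 - 0.5)/0.029412 = 3.4000
Critical value: z_0.025 = ±1.960
p-value = 0.0007
Decision: reject H₀ at α = 0.05

Answer: z = 3.4000, reject H₀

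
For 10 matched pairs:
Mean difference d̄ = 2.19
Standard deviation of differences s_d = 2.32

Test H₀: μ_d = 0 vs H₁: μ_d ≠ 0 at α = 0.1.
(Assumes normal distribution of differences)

df = n - 1 = 9
SE = s_d/√n = 2.32/√10 = 0.7336
t = d̄/SE = 2.19/0.7336 = 2.9853
Critical value: t_{0.05,9} = ±1.833
p-value ≈ 0.0153
Decision: reject H₀

Answer: t = 2.9853, reject H₀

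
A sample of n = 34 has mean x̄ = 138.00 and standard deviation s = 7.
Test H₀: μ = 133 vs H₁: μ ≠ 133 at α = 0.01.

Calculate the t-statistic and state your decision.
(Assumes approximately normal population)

Answer: t = 4.1649, reject H₀

Derivation:
df = n - 1 = 33
SE = s/√n = 7/√34 = 1.2005
t = (x̄ - μ₀)/SE = (138.00 - 133)/1.2005 = 4.1649
Critical value: t_{0.005,33} = ±2.733
p-value ≈ 0.0002
Decision: reject H₀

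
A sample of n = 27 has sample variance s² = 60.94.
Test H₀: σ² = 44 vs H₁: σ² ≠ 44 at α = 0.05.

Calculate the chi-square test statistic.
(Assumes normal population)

Answer: χ² = 36.0100, fail to reject H₀

Derivation:
df = n - 1 = 26
χ² = (n-1)s²/σ₀² = 26×60.94/44 = 36.0100
Critical values: χ²_{0.975,26} = 13.844, χ²_{0.025,26} = 41.923
Rejection region: χ² < 13.844 or χ² > 41.923
Decision: fail to reject H₀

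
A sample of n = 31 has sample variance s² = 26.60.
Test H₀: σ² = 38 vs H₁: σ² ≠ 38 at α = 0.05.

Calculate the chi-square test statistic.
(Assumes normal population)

df = n - 1 = 30
χ² = (n-1)s²/σ₀² = 30×26.60/38 = 21.0000
Critical values: χ²_{0.975,30} = 16.791, χ²_{0.025,30} = 46.979
Rejection region: χ² < 16.791 or χ² > 46.979
Decision: fail to reject H₀

Answer: χ² = 21.0000, fail to reject H₀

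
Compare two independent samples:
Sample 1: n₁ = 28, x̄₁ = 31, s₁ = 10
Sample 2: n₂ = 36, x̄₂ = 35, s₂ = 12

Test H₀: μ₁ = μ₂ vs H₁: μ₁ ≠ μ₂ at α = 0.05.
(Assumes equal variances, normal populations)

Answer: t = -1.4208, fail to reject H₀

Derivation:
Pooled variance: s²_p = [27×10² + 35×12²]/(62) = 124.8387
s_p = 11.1731
SE = s_p×√(1/n₁ + 1/n₂) = 11.1731×√(1/28 + 1/36) = 2.8154
t = (x̄₁ - x̄₂)/SE = (31 - 35)/2.8154 = -1.4208
df = 62, t-critical = ±1.999
Decision: fail to reject H₀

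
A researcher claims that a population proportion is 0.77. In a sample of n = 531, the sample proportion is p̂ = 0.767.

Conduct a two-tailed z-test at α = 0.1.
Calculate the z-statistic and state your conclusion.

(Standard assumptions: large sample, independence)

Answer: z = -0.1643, fail to reject H₀

Derivation:
H₀: p = 0.77, H₁: p ≠ 0.77
Standard error: SE = √(p₀(1-p₀)/n) = √(0.77×0.23/531) = 0.018263
z-statistic: z = (p̂ - p₀)/SE = (0.767 - 0.77)/0.018263 = -0.1643
Critical value: z_0.05 = ±1.645
p-value = 0.8695
Decision: fail to reject H₀ at α = 0.1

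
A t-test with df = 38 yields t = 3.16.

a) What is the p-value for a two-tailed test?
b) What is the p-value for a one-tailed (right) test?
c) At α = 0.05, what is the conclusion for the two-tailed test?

Answer: a) 0.0031, b) 0.0015, c) reject H₀

Derivation:
Using t-distribution with df = 38:
a) Two-tailed: p = 2×P(T > 3.16) = 0.0031
b) One-tailed: p = P(T > 3.16) = 0.0015
c) 0.0031 < 0.05, reject H₀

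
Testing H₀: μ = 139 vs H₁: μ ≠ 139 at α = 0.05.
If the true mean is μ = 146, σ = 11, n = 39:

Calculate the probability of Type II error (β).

SE = σ/√n = 11/√39 = 1.7614
Critical values: μ₀ ± z_0.025×SE = 139 ± 1.960×1.7614
Acceptance region: (135.5477, 142.4523)
Under H₁ (μ = 146): z_high = (142.4523 - 146)/1.7614 = -2.0141, z_low = (135.5477 - 146)/1.7614 = -5.9341
β = P(not reject | H₁) = Φ(-2.0141) - Φ(-5.9341) ≈ 0.0220

Answer: β ≈ 0.0220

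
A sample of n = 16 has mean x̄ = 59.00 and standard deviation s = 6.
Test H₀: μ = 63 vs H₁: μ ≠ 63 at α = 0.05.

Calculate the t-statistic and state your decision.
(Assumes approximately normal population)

df = n - 1 = 15
SE = s/√n = 6/√16 = 1.5000
t = (x̄ - μ₀)/SE = (59.00 - 63)/1.5000 = -2.6667
Critical value: t_{0.025,15} = ±2.131
p-value ≈ 0.0176
Decision: reject H₀

Answer: t = -2.6667, reject H₀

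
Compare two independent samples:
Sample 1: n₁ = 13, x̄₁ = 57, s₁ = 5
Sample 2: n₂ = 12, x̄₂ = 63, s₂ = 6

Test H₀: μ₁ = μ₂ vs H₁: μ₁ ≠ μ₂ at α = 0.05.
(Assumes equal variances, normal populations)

Answer: t = -2.7245, reject H₀

Derivation:
Pooled variance: s²_p = [12×5² + 11×6²]/(23) = 30.2609
s_p = 5.5010
SE = s_p×√(1/n₁ + 1/n₂) = 5.5010×√(1/13 + 1/12) = 2.2022
t = (x̄₁ - x̄₂)/SE = (57 - 63)/2.2022 = -2.7245
df = 23, t-critical = ±2.069
Decision: reject H₀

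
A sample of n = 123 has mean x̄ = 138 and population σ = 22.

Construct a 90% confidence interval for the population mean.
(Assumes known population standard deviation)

Confidence level: 90%, α = 0.1
z_0.05 = 1.645
SE = σ/√n = 22/√123 = 1.9837
Margin of error = 1.645 × 1.9837 = 3.2632
CI: x̄ ± margin = 138 ± 3.2632
CI: (134.7368, 141.2632)

Answer: (134.7368, 141.2632)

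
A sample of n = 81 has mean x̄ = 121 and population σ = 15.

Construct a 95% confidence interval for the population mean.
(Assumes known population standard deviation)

Answer: (117.7333, 124.2667)

Derivation:
Confidence level: 95%, α = 0.05
z_0.025 = 1.960
SE = σ/√n = 15/√81 = 1.6667
Margin of error = 1.960 × 1.6667 = 3.2667
CI: x̄ ± margin = 121 ± 3.2667
CI: (117.7333, 124.2667)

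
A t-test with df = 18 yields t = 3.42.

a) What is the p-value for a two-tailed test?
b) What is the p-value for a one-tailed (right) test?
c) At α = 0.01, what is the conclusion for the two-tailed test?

Using t-distribution with df = 18:
a) Two-tailed: p = 2×P(T > 3.42) = 0.0031
b) One-tailed: p = P(T > 3.42) = 0.0015
c) 0.0031 < 0.01, reject H₀

Answer: a) 0.0031, b) 0.0015, c) reject H₀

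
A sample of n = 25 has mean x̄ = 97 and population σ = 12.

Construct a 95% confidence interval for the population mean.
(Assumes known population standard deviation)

Confidence level: 95%, α = 0.05
z_0.025 = 1.960
SE = σ/√n = 12/√25 = 2.4000
Margin of error = 1.960 × 2.4000 = 4.7040
CI: x̄ ± margin = 97 ± 4.7040
CI: (92.2960, 101.7040)

Answer: (92.2960, 101.7040)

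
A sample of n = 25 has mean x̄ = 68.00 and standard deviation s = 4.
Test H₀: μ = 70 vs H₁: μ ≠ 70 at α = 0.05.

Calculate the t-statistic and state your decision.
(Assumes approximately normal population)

Answer: t = -2.5000, reject H₀

Derivation:
df = n - 1 = 24
SE = s/√n = 4/√25 = 0.8000
t = (x̄ - μ₀)/SE = (68.00 - 70)/0.8000 = -2.5000
Critical value: t_{0.025,24} = ±2.064
p-value ≈ 0.0197
Decision: reject H₀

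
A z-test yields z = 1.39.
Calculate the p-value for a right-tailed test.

For z = 1.39:
p = P(Z > 1.39) = 1 - Φ(1.39) = 0.0823

Answer: p-value ≈ 0.0823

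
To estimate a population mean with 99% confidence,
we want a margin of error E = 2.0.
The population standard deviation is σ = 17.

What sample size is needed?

z_0.005 = 2.576
n = (z×σ/E)² = (2.576×17/2.0)²
n = 479.4348
Round up: n = 480

Answer: n = 480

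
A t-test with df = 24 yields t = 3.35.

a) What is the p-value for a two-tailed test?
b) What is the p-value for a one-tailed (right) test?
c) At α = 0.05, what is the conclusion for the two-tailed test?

Answer: a) 0.0027, b) 0.0013, c) reject H₀

Derivation:
Using t-distribution with df = 24:
a) Two-tailed: p = 2×P(T > 3.35) = 0.0027
b) One-tailed: p = P(T > 3.35) = 0.0013
c) 0.0027 < 0.05, reject H₀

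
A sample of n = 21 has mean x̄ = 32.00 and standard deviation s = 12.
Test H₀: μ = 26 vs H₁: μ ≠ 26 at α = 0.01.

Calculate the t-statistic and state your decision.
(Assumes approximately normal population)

Answer: t = 2.2913, fail to reject H₀

Derivation:
df = n - 1 = 20
SE = s/√n = 12/√21 = 2.6186
t = (x̄ - μ₀)/SE = (32.00 - 26)/2.6186 = 2.2913
Critical value: t_{0.005,20} = ±2.845
p-value ≈ 0.0329
Decision: fail to reject H₀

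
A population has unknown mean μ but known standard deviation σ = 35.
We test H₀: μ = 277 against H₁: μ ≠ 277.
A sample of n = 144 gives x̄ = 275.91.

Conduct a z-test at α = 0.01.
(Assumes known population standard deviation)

Answer: z = -0.3737, fail to reject H₀

Derivation:
Standard error: SE = σ/√n = 35/√144 = 2.9167
z-statistic: z = (x̄ - μ₀)/SE = (275.91 - 277)/2.9167 = -0.3737
Critical value: ±2.576
p-value = 0.7086
Decision: fail to reject H₀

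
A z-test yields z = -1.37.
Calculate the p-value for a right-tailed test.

For z = -1.37:
p = P(Z > -1.37) = 1 - Φ(-1.37) = 0.9147

Answer: p-value ≈ 0.9147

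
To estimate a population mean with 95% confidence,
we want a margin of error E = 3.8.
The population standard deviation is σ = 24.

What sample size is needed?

z_0.025 = 1.960
n = (z×σ/E)² = (1.960×24/3.8)²
n = 153.2383
Round up: n = 154

Answer: n = 154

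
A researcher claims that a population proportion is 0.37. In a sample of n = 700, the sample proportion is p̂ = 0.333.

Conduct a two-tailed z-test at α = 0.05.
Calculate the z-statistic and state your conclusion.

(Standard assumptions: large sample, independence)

H₀: p = 0.37, H₁: p ≠ 0.37
Standard error: SE = √(p₀(1-p₀)/n) = √(0.37×0.63/700) = 0.018248
z-statistic: z = (p̂ - p₀)/SE = (0.333 - 0.37)/0.018248 = -2.0276
Critical value: z_0.025 = ±1.960
p-value = 0.0426
Decision: reject H₀ at α = 0.05

Answer: z = -2.0276, reject H₀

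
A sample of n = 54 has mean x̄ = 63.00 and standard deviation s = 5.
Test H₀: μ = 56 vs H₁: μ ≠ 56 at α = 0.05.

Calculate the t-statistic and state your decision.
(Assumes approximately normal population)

df = n - 1 = 53
SE = s/√n = 5/√54 = 0.6804
t = (x̄ - μ₀)/SE = (63.00 - 56)/0.6804 = 10.2881
Critical value: t_{0.025,53} = ±2.006
p-value < 0.0001
Decision: reject H₀

Answer: t = 10.2881, reject H₀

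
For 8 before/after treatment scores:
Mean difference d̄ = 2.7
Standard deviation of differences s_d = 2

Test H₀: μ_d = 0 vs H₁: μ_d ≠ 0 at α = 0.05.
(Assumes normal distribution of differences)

Answer: t = 3.8184, reject H₀

Derivation:
df = n - 1 = 7
SE = s_d/√n = 2/√8 = 0.7071
t = d̄/SE = 2.7/0.7071 = 3.8184
Critical value: t_{0.025,7} = ±2.365
p-value ≈ 0.0066
Decision: reject H₀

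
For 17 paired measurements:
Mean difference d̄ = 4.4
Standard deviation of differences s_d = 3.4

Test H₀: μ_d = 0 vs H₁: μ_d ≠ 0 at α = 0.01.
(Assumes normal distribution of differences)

df = n - 1 = 16
SE = s_d/√n = 3.4/√17 = 0.8246
t = d̄/SE = 4.4/0.8246 = 5.3359
Critical value: t_{0.005,16} = ±2.921
p-value ≈ 0.0001
Decision: reject H₀

Answer: t = 5.3359, reject H₀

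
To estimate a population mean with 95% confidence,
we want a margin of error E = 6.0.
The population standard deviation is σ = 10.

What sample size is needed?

z_0.025 = 1.960
n = (z×σ/E)² = (1.960×10/6.0)²
n = 10.6711
Round up: n = 11

Answer: n = 11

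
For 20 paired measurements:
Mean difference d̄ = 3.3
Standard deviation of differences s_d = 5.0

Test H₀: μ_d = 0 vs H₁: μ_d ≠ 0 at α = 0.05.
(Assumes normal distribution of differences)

Answer: t = 2.9517, reject H₀

Derivation:
df = n - 1 = 19
SE = s_d/√n = 5.0/√20 = 1.1180
t = d̄/SE = 3.3/1.1180 = 2.9517
Critical value: t_{0.025,19} = ±2.093
p-value ≈ 0.0082
Decision: reject H₀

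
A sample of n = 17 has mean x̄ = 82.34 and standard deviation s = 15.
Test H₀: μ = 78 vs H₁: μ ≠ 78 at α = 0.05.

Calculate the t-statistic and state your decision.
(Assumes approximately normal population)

Answer: t = 1.1930, fail to reject H₀

Derivation:
df = n - 1 = 16
SE = s/√n = 15/√17 = 3.6380
t = (x̄ - μ₀)/SE = (82.34 - 78)/3.6380 = 1.1930
Critical value: t_{0.025,16} = ±2.120
p-value ≈ 0.2503
Decision: fail to reject H₀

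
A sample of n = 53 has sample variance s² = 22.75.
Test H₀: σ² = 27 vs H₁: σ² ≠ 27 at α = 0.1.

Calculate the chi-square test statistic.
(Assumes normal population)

df = n - 1 = 52
χ² = (n-1)s²/σ₀² = 52×22.75/27 = 43.8148
Critical values: χ²_{0.95,52} = 36.437, χ²_{0.05,52} = 69.832
Rejection region: χ² < 36.437 or χ² > 69.832
Decision: fail to reject H₀

Answer: χ² = 43.8148, fail to reject H₀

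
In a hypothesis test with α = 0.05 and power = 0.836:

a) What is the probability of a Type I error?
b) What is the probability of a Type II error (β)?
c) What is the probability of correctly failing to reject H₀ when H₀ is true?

a) Type I error probability = α = 0.05
b) Power = P(reject H₀ | H₁ true) = 1 - β = 0.836, so Type II error probability = β = 1 - Power = 0.164
c) P(fail to reject H₀ | H₀ true) = 1 - α = 0.95

Answer: a) 0.05, b) 0.164, c) 0.95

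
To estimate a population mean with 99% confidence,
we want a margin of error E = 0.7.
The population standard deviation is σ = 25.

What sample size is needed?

Answer: n = 8464

Derivation:
z_0.005 = 2.576
n = (z×σ/E)² = (2.576×25/0.7)²
n = 8464.0000
Already a whole number: n = 8464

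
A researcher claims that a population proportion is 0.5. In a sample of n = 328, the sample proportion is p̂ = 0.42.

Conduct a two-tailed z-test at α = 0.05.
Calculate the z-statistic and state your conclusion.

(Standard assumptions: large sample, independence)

Answer: z = -2.8977, reject H₀

Derivation:
H₀: p = 0.5, H₁: p ≠ 0.5
Standard error: SE = √(p₀(1-p₀)/n) = √(0.5×0.5/328) = 0.027608
z-statistic: z = (p̂ - p₀)/SE = (0.42 - 0.5)/0.027608 = -2.8977
Critical value: z_0.025 = ±1.960
p-value = 0.0038
Decision: reject H₀ at α = 0.05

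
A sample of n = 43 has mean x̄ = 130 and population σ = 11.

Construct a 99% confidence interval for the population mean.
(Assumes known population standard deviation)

Confidence level: 99%, α = 0.01
z_0.005 = 2.576
SE = σ/√n = 11/√43 = 1.6775
Margin of error = 2.576 × 1.6775 = 4.3212
CI: x̄ ± margin = 130 ± 4.3212
CI: (125.6788, 134.3212)

Answer: (125.6788, 134.3212)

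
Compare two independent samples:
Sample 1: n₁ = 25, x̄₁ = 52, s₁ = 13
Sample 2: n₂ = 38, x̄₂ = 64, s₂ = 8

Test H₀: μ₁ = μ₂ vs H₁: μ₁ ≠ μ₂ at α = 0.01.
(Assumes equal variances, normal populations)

Pooled variance: s²_p = [24×13² + 37×8²]/(61) = 105.3115
s_p = 10.2621
SE = s_p×√(1/n₁ + 1/n₂) = 10.2621×√(1/25 + 1/38) = 2.6427
t = (x̄₁ - x̄₂)/SE = (52 - 64)/2.6427 = -4.5408
df = 61, t-critical = ±2.659
Decision: reject H₀

Answer: t = -4.5408, reject H₀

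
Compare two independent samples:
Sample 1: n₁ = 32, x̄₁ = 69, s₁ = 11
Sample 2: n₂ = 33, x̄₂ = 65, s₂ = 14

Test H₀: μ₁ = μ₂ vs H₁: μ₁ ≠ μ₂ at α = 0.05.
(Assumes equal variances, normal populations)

Pooled variance: s²_p = [31×11² + 32×14²]/(63) = 159.0952
s_p = 12.6133
SE = s_p×√(1/n₁ + 1/n₂) = 12.6133×√(1/32 + 1/33) = 3.1293
t = (x̄₁ - x̄₂)/SE = (69 - 65)/3.1293 = 1.2782
df = 63, t-critical = ±1.998
Decision: fail to reject H₀

Answer: t = 1.2782, fail to reject H₀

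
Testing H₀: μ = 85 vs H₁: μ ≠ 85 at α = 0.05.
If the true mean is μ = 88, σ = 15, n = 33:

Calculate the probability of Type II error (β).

Answer: β ≈ 0.7904

Derivation:
SE = σ/√n = 15/√33 = 2.6112
Critical values: μ₀ ± z_0.025×SE = 85 ± 1.960×2.6112
Acceptance region: (79.8820, 90.1180)
Under H₁ (μ = 88): z_high = (90.1180 - 88)/2.6112 = 0.8111, z_low = (79.8820 - 88)/2.6112 = -3.1089
β = P(not reject | H₁) = Φ(0.8111) - Φ(-3.1089) ≈ 0.7904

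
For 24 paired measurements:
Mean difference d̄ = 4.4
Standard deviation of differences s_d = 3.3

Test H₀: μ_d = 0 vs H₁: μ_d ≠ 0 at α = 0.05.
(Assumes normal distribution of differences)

df = n - 1 = 23
SE = s_d/√n = 3.3/√24 = 0.6736
t = d̄/SE = 4.4/0.6736 = 6.5321
Critical value: t_{0.025,23} = ±2.069
p-value < 0.0001
Decision: reject H₀

Answer: t = 6.5321, reject H₀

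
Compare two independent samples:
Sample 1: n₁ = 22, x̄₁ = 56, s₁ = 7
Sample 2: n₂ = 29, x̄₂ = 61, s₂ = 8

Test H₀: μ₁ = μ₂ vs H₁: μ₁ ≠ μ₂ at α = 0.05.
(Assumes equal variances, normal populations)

Answer: t = -2.3307, reject H₀

Derivation:
Pooled variance: s²_p = [21×7² + 28×8²]/(49) = 57.5714
s_p = 7.5876
SE = s_p×√(1/n₁ + 1/n₂) = 7.5876×√(1/22 + 1/29) = 2.1453
t = (x̄₁ - x̄₂)/SE = (56 - 61)/2.1453 = -2.3307
df = 49, t-critical = ±2.010
Decision: reject H₀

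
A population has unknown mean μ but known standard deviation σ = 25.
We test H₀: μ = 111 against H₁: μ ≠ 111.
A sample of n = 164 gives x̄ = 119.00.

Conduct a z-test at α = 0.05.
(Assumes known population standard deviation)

Standard error: SE = σ/√n = 25/√164 = 1.9522
z-statistic: z = (x̄ - μ₀)/SE = (119.00 - 111)/1.9522 = 4.0979
Critical value: ±1.960
p-value < 0.0001
Decision: reject H₀

Answer: z = 4.0979, reject H₀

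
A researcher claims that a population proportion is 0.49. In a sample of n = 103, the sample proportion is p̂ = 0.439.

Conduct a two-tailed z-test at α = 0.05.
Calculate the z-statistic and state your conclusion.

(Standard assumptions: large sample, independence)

Answer: z = -1.0354, fail to reject H₀

Derivation:
H₀: p = 0.49, H₁: p ≠ 0.49
Standard error: SE = √(p₀(1-p₀)/n) = √(0.49×0.51/103) = 0.049257
z-statistic: z = (p̂ - p₀)/SE = (0.439 - 0.49)/0.049257 = -1.0354
Critical value: z_0.025 = ±1.960
p-value = 0.3005
Decision: fail to reject H₀ at α = 0.05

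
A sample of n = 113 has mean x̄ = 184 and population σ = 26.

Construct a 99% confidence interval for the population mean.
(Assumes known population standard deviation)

Confidence level: 99%, α = 0.01
z_0.005 = 2.576
SE = σ/√n = 26/√113 = 2.4459
Margin of error = 2.576 × 2.4459 = 6.3006
CI: x̄ ± margin = 184 ± 6.3006
CI: (177.6994, 190.3006)

Answer: (177.6994, 190.3006)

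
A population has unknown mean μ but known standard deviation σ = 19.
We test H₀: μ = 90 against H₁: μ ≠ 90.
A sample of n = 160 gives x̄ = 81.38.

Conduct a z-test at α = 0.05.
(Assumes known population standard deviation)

Standard error: SE = σ/√n = 19/√160 = 1.5021
z-statistic: z = (x̄ - μ₀)/SE = (81.38 - 90)/1.5021 = -5.7386
Critical value: ±1.960
p-value < 0.0001
Decision: reject H₀

Answer: z = -5.7386, reject H₀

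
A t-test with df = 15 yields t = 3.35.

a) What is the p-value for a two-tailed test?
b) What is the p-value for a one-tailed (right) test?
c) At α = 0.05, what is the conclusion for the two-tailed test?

Answer: a) 0.0044, b) 0.0022, c) reject H₀

Derivation:
Using t-distribution with df = 15:
a) Two-tailed: p = 2×P(T > 3.35) = 0.0044
b) One-tailed: p = P(T > 3.35) = 0.0022
c) 0.0044 < 0.05, reject H₀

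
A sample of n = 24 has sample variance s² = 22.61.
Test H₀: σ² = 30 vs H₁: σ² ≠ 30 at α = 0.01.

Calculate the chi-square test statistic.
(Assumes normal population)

df = n - 1 = 23
χ² = (n-1)s²/σ₀² = 23×22.61/30 = 17.3343
Critical values: χ²_{0.995,23} = 9.260, χ²_{0.005,23} = 44.181
Rejection region: χ² < 9.260 or χ² > 44.181
Decision: fail to reject H₀

Answer: χ² = 17.3343, fail to reject H₀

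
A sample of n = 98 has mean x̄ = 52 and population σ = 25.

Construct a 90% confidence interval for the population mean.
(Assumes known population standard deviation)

Answer: (47.8457, 56.1543)

Derivation:
Confidence level: 90%, α = 0.1
z_0.05 = 1.645
SE = σ/√n = 25/√98 = 2.5254
Margin of error = 1.645 × 2.5254 = 4.1543
CI: x̄ ± margin = 52 ± 4.1543
CI: (47.8457, 56.1543)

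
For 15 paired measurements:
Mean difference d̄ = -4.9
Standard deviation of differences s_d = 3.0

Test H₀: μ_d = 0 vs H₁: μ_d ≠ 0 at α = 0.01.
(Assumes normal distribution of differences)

df = n - 1 = 14
SE = s_d/√n = 3.0/√15 = 0.7746
t = d̄/SE = -4.9/0.7746 = -6.3258
Critical value: t_{0.005,14} = ±2.977
p-value < 0.0001
Decision: reject H₀

Answer: t = -6.3258, reject H₀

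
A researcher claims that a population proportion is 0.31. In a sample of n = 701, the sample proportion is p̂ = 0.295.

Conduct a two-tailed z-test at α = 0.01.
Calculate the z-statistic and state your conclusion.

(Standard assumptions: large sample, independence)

Answer: z = -0.8587, fail to reject H₀

Derivation:
H₀: p = 0.31, H₁: p ≠ 0.31
Standard error: SE = √(p₀(1-p₀)/n) = √(0.31×0.69/701) = 0.017468
z-statistic: z = (p̂ - p₀)/SE = (0.295 - 0.31)/0.017468 = -0.8587
Critical value: z_0.005 = ±2.576
p-value = 0.3905
Decision: fail to reject H₀ at α = 0.01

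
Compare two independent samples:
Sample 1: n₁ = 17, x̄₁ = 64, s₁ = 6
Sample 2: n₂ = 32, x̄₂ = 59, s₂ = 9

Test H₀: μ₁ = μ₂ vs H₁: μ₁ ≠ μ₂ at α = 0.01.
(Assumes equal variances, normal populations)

Answer: t = 2.0557, fail to reject H₀

Derivation:
Pooled variance: s²_p = [16×6² + 31×9²]/(47) = 65.6809
s_p = 8.1044
SE = s_p×√(1/n₁ + 1/n₂) = 8.1044×√(1/17 + 1/32) = 2.4323
t = (x̄₁ - x̄₂)/SE = (64 - 59)/2.4323 = 2.0557
df = 47, t-critical = ±2.685
Decision: fail to reject H₀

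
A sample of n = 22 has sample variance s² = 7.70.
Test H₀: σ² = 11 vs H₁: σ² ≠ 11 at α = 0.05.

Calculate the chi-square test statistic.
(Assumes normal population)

Answer: χ² = 14.7000, fail to reject H₀

Derivation:
df = n - 1 = 21
χ² = (n-1)s²/σ₀² = 21×7.70/11 = 14.7000
Critical values: χ²_{0.975,21} = 10.283, χ²_{0.025,21} = 35.479
Rejection region: χ² < 10.283 or χ² > 35.479
Decision: fail to reject H₀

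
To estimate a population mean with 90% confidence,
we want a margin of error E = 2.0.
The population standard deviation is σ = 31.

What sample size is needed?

Answer: n = 651

Derivation:
z_0.05 = 1.645
n = (z×σ/E)² = (1.645×31/2.0)²
n = 650.1225
Round up: n = 651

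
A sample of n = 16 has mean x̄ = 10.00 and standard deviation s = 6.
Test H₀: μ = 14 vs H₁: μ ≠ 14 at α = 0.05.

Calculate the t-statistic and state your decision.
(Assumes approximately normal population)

df = n - 1 = 15
SE = s/√n = 6/√16 = 1.5000
t = (x̄ - μ₀)/SE = (10.00 - 14)/1.5000 = -2.6667
Critical value: t_{0.025,15} = ±2.131
p-value ≈ 0.0176
Decision: reject H₀

Answer: t = -2.6667, reject H₀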